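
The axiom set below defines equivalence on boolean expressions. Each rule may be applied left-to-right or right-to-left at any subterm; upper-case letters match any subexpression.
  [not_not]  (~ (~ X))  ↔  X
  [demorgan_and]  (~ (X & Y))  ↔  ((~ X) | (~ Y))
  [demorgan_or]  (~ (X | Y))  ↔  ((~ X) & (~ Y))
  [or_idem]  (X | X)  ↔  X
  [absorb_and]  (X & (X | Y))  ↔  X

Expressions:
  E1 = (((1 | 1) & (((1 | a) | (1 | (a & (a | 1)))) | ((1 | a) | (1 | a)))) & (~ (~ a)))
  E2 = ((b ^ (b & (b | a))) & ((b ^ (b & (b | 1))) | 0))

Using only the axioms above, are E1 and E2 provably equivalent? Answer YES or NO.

All listed rules preserve value, hence provable equivalence implies equal values everywhere; look for a separating assignment.
a=1, b=0 gives E1 ↦ 1, E2 ↦ 0; values differ ⇒ not provably equivalent.

NO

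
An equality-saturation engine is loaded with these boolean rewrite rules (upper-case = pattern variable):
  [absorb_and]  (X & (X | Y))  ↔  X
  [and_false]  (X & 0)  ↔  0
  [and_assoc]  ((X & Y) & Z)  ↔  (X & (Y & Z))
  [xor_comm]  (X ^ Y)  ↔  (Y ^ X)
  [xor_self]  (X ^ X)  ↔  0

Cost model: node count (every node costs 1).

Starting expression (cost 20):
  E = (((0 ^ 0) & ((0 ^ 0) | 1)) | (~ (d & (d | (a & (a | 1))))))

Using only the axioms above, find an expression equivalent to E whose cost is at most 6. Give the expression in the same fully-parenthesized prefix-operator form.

(1) (a & (a | 1))  =[absorb_and →]=  a    ⊢ (((0 ^ 0) & ((0 ^ 0) | 1)) | (~ (d & (d | a))))
(2) (d & (d | a))  =[absorb_and →]=  d    ⊢ (((0 ^ 0) & ((0 ^ 0) | 1)) | (~ d))
(3) ((0 ^ 0) & ((0 ^ 0) | 1))  =[absorb_and →]=  (0 ^ 0)    ⊢ cost 6, within 6

((0 ^ 0) | (~ d))   [cost 6]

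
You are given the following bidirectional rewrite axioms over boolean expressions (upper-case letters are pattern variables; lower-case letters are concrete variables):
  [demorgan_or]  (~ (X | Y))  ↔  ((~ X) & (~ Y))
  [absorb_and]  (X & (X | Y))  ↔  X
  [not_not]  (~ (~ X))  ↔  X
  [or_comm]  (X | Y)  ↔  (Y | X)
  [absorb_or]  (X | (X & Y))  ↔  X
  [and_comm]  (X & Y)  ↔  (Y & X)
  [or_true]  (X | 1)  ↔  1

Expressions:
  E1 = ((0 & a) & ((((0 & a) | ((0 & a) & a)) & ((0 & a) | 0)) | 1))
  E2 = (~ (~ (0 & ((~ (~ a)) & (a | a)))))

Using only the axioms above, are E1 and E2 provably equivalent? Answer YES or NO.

YES

(1) ((0 & a) | ((0 & a) & a))  =[absorb_or →]=  (0 & a)    ⊢ ((0 & a) & (((0 & a) & ((0 & a) | 0)) | 1))
(2) ((0 & a) & ((0 & a) | 0))  =[absorb_and →]=  (0 & a)    ⊢ ((0 & a) & ((0 & a) | 1))
(3) ((0 & a) & ((0 & a) | 1))  =[absorb_and →]=  (0 & a)
(4) a  =[absorb_and ←]=  (a & (a | a))    ⊢ (0 & (a & (a | a)))
(5) a  =[not_not ←]=  (~ (~ a))    ⊢ (0 & ((~ (~ a)) & (a | a)))
(6) (0 & ((~ (~ a)) & (a | a)))  =[not_not ←]=  (~ (~ (0 & ((~ (~ a)) & (a | a)))))    ⊢ E2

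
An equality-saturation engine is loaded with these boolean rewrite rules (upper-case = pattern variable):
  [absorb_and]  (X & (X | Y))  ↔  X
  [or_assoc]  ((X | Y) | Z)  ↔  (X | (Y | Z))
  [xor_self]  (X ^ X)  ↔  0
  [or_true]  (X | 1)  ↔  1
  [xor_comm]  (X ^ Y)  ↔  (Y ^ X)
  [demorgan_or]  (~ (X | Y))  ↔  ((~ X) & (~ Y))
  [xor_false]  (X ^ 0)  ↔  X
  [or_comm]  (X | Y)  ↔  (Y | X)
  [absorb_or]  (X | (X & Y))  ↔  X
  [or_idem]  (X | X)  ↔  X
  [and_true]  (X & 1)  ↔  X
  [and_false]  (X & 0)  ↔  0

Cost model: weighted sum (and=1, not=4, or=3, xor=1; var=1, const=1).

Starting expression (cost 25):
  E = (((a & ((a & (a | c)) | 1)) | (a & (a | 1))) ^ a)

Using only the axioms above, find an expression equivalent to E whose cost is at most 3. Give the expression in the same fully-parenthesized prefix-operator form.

(a ^ a)   [cost 3]

1. [absorb_and →] (a & (a | c))  →  a;  E = (((a & (a | 1)) | (a & (a | 1))) ^ a)
2. [or_idem →] ((a & (a | 1)) | (a & (a | 1)))  →  (a & (a | 1));  E = ((a & (a | 1)) ^ a)
3. [absorb_and →] (a & (a | 1))  →  a;  cost 3 ≤ 3, done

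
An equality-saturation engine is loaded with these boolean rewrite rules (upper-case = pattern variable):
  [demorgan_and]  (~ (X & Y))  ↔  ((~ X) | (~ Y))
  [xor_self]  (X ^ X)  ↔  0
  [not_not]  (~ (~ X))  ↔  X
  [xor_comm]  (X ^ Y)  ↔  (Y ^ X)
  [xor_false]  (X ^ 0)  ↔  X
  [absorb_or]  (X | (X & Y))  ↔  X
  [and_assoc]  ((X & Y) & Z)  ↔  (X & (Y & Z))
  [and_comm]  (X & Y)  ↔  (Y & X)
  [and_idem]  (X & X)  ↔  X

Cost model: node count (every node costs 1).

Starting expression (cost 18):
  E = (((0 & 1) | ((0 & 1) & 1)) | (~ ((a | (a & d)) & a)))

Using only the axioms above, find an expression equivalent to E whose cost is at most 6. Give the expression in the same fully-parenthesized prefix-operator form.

((0 & 1) | (~ a))   [cost 6]

(1) (a | (a & d))  =[absorb_or →]=  a    ⊢ (((0 & 1) | ((0 & 1) & 1)) | (~ (a & a)))
(2) ((0 & 1) | ((0 & 1) & 1))  =[absorb_or →]=  (0 & 1)    ⊢ ((0 & 1) | (~ (a & a)))
(3) (a & a)  =[and_idem →]=  a    ⊢ cost 6, within 6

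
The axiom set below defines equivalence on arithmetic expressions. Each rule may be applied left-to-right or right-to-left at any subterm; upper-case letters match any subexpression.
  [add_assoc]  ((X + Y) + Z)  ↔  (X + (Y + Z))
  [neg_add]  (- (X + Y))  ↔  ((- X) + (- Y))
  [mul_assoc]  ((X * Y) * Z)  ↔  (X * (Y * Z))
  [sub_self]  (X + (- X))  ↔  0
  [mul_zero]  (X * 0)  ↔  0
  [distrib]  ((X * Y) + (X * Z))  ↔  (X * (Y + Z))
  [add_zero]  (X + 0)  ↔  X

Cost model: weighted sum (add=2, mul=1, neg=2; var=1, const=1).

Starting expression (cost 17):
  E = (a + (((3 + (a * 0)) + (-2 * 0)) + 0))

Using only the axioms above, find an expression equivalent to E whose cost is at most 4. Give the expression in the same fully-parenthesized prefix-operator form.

step 1: add_zero (→) rewrites (((3 + (a * 0)) + (-2 * 0)) + 0) into ((3 + (a * 0)) + (-2 * 0)), now (a + ((3 + (a * 0)) + (-2 * 0)))
step 2: mul_zero (→) rewrites (a * 0) into 0, now (a + ((3 + 0) + (-2 * 0)))
step 3: mul_zero (→) rewrites (-2 * 0) into 0, now (a + ((3 + 0) + 0))
step 4: add_zero (→) rewrites (3 + 0) into 3, now (a + (3 + 0))
step 5: add_zero (→) rewrites (3 + 0) into 3, reaching cost 4 (bound 4)

(a + 3)   [cost 4]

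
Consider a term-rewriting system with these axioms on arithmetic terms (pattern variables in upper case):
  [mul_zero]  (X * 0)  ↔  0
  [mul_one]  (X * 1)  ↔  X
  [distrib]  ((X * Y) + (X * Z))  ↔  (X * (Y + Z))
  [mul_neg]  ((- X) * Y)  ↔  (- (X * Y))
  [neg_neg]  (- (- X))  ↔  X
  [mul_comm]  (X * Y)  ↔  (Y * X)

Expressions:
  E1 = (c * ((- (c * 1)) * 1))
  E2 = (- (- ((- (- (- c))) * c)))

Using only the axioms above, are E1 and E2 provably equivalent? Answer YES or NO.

YES

(1) ((- (c * 1)) * 1)  =[mul_neg →]=  (- ((c * 1) * 1))    ⊢ (c * (- ((c * 1) * 1)))
(2) (c * 1)  =[mul_one →]=  c    ⊢ (c * (- (c * 1)))
(3) (c * 1)  =[mul_one →]=  c    ⊢ (c * (- c))
(4) (c * (- c))  =[neg_neg ←]=  (- (- (c * (- c))))
(5) (c * (- c))  =[mul_comm →]=  ((- c) * c)    ⊢ (- (- ((- c) * c)))
(6) c  =[neg_neg ←]=  (- (- c))    ⊢ E2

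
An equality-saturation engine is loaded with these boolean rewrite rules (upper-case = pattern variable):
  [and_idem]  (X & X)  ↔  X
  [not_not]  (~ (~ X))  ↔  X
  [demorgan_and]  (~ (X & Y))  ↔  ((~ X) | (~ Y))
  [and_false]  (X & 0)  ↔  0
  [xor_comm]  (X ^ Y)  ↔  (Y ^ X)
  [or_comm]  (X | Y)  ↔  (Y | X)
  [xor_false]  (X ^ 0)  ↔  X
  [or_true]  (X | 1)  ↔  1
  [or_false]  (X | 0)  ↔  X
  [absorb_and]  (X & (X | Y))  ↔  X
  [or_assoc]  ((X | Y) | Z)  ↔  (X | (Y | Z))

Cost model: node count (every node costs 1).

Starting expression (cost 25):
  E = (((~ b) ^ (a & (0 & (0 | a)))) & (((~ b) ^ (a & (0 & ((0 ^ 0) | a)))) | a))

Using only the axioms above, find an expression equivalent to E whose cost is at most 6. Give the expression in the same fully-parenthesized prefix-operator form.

step 1: xor_false (→) rewrites (0 ^ 0) into 0, now (((~ b) ^ (a & (0 & (0 | a)))) & (((~ b) ^ (a & (0 & (0 | a)))) | a))
step 2: absorb_and (→) rewrites (((~ b) ^ (a & (0 & (0 | a)))) & (((~ b) ^ (a & (0 & (0 | a)))) | a)) into ((~ b) ^ (a & (0 & (0 | a))))
step 3: absorb_and (→) rewrites (0 & (0 | a)) into 0, reaching cost 6 (bound 6)

((~ b) ^ (a & 0))   [cost 6]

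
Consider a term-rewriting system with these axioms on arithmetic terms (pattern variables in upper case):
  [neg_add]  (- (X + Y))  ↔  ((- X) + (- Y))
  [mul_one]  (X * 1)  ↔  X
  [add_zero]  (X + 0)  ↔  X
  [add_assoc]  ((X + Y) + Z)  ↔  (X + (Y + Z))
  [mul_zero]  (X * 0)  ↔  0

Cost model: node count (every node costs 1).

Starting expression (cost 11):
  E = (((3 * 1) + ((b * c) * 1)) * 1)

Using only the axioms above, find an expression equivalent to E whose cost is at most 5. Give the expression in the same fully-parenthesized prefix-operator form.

(3 + (b * c))   [cost 5]

step 1: mul_one (→) rewrites (3 * 1) into 3, now ((3 + ((b * c) * 1)) * 1)
step 2: mul_one (→) rewrites ((3 + ((b * c) * 1)) * 1) into (3 + ((b * c) * 1))
step 3: mul_one (→) rewrites ((b * c) * 1) into (b * c), reaching cost 5 (bound 5)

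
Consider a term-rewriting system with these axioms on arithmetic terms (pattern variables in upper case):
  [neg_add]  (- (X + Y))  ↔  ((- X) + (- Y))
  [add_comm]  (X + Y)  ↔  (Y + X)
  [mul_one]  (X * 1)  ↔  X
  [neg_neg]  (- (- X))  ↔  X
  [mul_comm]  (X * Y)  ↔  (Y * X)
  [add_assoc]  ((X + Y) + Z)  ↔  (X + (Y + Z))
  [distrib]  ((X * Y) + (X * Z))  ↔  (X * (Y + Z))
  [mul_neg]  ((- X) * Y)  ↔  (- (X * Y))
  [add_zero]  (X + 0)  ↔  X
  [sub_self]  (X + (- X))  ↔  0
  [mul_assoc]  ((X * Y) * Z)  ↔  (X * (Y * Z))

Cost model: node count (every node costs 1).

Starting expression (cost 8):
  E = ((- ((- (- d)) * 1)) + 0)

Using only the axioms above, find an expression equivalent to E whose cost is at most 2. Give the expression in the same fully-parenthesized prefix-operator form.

(1) ((- (- d)) * 1)  =[mul_one →]=  (- (- d))    ⊢ ((- (- (- d))) + 0)
(2) (- (- d))  =[neg_neg →]=  d    ⊢ ((- d) + 0)
(3) ((- d) + 0)  =[add_zero →]=  (- d)    ⊢ cost 2, within 2

(- d)   [cost 2]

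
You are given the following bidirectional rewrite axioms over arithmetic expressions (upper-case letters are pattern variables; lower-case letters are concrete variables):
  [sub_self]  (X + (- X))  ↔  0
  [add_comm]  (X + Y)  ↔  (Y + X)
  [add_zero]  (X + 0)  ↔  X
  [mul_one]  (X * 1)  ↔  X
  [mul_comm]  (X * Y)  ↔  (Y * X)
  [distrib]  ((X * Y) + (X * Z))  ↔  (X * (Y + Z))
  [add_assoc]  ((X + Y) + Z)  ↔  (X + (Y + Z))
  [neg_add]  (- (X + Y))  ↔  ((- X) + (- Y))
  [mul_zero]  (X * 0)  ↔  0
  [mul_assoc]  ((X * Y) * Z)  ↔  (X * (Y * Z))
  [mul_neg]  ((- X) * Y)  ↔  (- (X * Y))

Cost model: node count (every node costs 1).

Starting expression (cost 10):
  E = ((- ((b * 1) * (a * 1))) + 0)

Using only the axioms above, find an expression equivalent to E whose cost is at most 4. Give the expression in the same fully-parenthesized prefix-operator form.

(- (b * a))   [cost 4]

step 1: add_zero (→) rewrites ((- ((b * 1) * (a * 1))) + 0) into (- ((b * 1) * (a * 1)))
step 2: mul_one (→) rewrites (a * 1) into a, now (- ((b * 1) * a))
step 3: mul_one (→) rewrites (b * 1) into b, reaching cost 4 (bound 4)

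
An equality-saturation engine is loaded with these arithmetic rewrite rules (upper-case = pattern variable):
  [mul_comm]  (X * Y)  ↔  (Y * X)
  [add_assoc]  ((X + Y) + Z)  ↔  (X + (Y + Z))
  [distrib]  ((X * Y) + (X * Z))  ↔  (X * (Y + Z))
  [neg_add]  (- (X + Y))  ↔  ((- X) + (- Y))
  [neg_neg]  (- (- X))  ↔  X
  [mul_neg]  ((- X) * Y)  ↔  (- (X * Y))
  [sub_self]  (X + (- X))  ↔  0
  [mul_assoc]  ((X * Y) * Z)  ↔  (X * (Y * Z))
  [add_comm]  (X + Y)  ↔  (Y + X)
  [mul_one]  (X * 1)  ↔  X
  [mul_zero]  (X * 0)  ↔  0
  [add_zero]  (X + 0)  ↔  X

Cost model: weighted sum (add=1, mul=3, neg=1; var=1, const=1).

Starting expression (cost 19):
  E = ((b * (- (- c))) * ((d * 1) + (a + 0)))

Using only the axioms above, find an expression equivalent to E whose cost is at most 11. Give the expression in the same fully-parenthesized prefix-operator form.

1. [mul_one →] (d * 1)  →  d;  E = ((b * (- (- c))) * (d + (a + 0)))
2. [neg_neg →] (- (- c))  →  c;  E = ((b * c) * (d + (a + 0)))
3. [add_zero →] (a + 0)  →  a;  cost 11 ≤ 11, done

((b * c) * (d + a))   [cost 11]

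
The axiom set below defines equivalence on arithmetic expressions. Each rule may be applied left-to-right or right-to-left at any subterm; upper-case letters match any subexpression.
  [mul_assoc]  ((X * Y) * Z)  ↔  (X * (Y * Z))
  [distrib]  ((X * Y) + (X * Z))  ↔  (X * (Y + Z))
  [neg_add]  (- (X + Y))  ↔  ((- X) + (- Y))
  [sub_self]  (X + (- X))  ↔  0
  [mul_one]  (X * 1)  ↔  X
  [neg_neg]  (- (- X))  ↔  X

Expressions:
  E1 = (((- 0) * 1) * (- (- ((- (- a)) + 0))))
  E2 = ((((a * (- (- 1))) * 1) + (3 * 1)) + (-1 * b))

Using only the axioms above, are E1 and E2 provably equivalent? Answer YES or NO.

The axioms are sound identities: if E1 ↔* E2 then E1 and E2 evaluate identically under any assignment.
Under a=0, b=0: E1 evaluates to 0, E2 to 3. Distinct ⇒ no rewrite sequence connects them.

NO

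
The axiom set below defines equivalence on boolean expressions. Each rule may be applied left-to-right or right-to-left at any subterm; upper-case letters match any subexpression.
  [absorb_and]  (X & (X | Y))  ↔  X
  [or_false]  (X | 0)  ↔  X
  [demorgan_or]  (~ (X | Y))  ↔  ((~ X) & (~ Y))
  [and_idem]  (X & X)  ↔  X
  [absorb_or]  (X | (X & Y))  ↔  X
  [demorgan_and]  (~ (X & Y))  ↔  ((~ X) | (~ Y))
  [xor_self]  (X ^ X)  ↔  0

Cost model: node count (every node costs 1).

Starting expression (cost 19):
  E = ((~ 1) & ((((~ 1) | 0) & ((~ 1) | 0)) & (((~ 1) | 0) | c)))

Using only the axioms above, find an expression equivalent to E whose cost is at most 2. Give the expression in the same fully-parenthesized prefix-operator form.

1. [and_idem →] (((~ 1) | 0) & ((~ 1) | 0))  →  ((~ 1) | 0);  E = ((~ 1) & (((~ 1) | 0) & (((~ 1) | 0) | c)))
2. [absorb_and →] (((~ 1) | 0) & (((~ 1) | 0) | c))  →  ((~ 1) | 0);  E = ((~ 1) & ((~ 1) | 0))
3. [absorb_and →] ((~ 1) & ((~ 1) | 0))  →  (~ 1);  cost 2 ≤ 2, done

(~ 1)   [cost 2]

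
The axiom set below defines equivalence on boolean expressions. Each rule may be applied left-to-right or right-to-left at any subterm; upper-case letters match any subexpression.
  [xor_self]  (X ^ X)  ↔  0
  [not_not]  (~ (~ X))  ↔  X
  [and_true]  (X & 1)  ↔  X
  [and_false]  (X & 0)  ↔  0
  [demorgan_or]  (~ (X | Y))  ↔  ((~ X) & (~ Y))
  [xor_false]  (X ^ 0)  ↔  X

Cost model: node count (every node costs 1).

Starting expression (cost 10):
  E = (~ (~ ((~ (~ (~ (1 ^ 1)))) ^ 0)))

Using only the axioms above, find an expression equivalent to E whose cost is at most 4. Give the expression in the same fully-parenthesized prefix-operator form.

step 1: xor_false (→) rewrites ((~ (~ (~ (1 ^ 1)))) ^ 0) into (~ (~ (~ (1 ^ 1)))), now (~ (~ (~ (~ (~ (1 ^ 1))))))
step 2: not_not (→) rewrites (~ (~ (~ (~ (1 ^ 1))))) into (~ (~ (1 ^ 1))), now (~ (~ (~ (1 ^ 1))))
step 3: not_not (→) rewrites (~ (~ (1 ^ 1))) into (1 ^ 1), reaching cost 4 (bound 4)

(~ (1 ^ 1))   [cost 4]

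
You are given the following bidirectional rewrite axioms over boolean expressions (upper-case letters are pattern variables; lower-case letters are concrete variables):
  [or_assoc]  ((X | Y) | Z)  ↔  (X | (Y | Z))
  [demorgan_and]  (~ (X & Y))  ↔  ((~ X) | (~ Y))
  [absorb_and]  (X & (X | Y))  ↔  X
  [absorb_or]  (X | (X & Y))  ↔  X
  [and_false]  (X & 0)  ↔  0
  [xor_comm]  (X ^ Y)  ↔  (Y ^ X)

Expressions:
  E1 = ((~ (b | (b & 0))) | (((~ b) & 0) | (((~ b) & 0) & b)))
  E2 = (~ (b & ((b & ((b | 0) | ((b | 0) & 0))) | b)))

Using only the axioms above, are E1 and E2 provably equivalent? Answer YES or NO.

YES

(1) (((~ b) & 0) | (((~ b) & 0) & b))  =[absorb_or →]=  ((~ b) & 0)    ⊢ ((~ (b | (b & 0))) | ((~ b) & 0))
(2) (b | (b & 0))  =[absorb_or →]=  b    ⊢ ((~ b) | ((~ b) & 0))
(3) ((~ b) | ((~ b) & 0))  =[absorb_or →]=  (~ b)
(4) b  =[absorb_and ←]=  (b & (b | b))    ⊢ (~ (b & (b | b)))
(5) b  =[absorb_and ←]=  (b & (b | 0))    ⊢ (~ (b & ((b & (b | 0)) | b)))
(6) (b | 0)  =[absorb_or ←]=  ((b | 0) | ((b | 0) & 0))    ⊢ E2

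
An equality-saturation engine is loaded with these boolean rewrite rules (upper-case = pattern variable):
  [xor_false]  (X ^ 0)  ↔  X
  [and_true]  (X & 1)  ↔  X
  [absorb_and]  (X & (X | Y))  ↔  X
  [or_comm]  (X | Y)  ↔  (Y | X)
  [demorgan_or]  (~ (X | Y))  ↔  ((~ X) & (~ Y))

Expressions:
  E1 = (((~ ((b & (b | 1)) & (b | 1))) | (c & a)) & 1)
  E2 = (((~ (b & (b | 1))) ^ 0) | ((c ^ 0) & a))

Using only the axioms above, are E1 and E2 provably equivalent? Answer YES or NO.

YES

step 1: and_true (→) rewrites (((~ ((b & (b | 1)) & (b | 1))) | (c & a)) & 1) into ((~ ((b & (b | 1)) & (b | 1))) | (c & a))
step 2: absorb_and (→) rewrites (b & (b | 1)) into b, now ((~ (b & (b | 1))) | (c & a))
step 3: absorb_and (→) rewrites (b & (b | 1)) into b, now ((~ b) | (c & a))
step 4: xor_false (←) rewrites c into (c ^ 0), now ((~ b) | ((c ^ 0) & a))
step 5: absorb_and (←) rewrites b into (b & (b | 1)), now ((~ (b & (b | 1))) | ((c ^ 0) & a))
step 6: xor_false (←) rewrites (~ (b & (b | 1))) into ((~ (b & (b | 1))) ^ 0), which is E2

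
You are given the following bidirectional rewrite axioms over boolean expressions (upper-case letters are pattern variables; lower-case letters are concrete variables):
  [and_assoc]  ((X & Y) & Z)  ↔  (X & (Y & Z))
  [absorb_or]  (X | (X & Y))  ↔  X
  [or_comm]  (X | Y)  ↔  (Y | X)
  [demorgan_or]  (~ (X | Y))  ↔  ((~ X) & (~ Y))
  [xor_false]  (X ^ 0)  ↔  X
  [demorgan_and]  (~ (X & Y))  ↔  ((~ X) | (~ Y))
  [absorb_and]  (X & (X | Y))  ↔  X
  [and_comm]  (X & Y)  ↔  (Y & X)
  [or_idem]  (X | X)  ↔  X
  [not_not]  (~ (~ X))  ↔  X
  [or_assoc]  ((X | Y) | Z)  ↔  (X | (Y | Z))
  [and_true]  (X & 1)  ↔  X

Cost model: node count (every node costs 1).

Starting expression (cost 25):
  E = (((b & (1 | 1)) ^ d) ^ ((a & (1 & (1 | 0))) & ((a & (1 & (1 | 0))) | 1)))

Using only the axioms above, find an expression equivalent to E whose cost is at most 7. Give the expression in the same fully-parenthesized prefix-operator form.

((b ^ d) ^ (a & 1))   [cost 7]

step 1: absorb_and (→) rewrites ((a & (1 & (1 | 0))) & ((a & (1 & (1 | 0))) | 1)) into (a & (1 & (1 | 0))), now (((b & (1 | 1)) ^ d) ^ (a & (1 & (1 | 0))))
step 2: or_idem (→) rewrites (1 | 1) into 1, now (((b & 1) ^ d) ^ (a & (1 & (1 | 0))))
step 3: absorb_and (→) rewrites (1 & (1 | 0)) into 1, now (((b & 1) ^ d) ^ (a & 1))
step 4: and_true (→) rewrites (b & 1) into b, reaching cost 7 (bound 7)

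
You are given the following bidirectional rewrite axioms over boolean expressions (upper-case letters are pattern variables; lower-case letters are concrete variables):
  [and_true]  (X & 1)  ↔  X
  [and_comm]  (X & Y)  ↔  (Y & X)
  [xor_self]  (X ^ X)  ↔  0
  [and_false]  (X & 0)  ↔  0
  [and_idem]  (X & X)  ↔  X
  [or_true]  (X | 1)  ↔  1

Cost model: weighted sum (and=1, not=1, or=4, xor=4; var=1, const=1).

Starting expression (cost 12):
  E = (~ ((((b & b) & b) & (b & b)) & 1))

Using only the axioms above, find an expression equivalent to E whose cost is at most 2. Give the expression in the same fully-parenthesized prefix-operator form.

1. [and_idem →] (b & b)  →  b;  E = (~ (((b & b) & (b & b)) & 1))
2. [and_idem →] (b & b)  →  b;  E = (~ (((b & b) & b) & 1))
3. [and_true →] (((b & b) & b) & 1)  →  ((b & b) & b);  E = (~ ((b & b) & b))
4. [and_idem →] (b & b)  →  b;  E = (~ (b & b))
5. [and_idem →] (b & b)  →  b;  cost 2 ≤ 2, done

(~ b)   [cost 2]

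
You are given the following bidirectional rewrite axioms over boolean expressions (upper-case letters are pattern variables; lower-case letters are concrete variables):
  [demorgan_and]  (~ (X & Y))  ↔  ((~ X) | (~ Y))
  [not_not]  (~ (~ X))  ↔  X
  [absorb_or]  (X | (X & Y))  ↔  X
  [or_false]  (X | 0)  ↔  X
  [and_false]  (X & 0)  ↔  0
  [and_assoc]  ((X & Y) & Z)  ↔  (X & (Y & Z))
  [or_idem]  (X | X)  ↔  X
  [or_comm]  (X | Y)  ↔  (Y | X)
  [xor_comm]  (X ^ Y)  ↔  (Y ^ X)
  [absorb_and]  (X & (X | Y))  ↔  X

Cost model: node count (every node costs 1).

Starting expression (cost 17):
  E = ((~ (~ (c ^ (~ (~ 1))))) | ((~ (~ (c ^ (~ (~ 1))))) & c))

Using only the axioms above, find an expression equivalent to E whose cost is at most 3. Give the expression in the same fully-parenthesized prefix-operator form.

(c ^ 1)   [cost 3]

step 1: absorb_or (→) rewrites ((~ (~ (c ^ (~ (~ 1))))) | ((~ (~ (c ^ (~ (~ 1))))) & c)) into (~ (~ (c ^ (~ (~ 1)))))
step 2: not_not (→) rewrites (~ (~ 1)) into 1, now (~ (~ (c ^ 1)))
step 3: not_not (→) rewrites (~ (~ (c ^ 1))) into (c ^ 1), reaching cost 3 (bound 3)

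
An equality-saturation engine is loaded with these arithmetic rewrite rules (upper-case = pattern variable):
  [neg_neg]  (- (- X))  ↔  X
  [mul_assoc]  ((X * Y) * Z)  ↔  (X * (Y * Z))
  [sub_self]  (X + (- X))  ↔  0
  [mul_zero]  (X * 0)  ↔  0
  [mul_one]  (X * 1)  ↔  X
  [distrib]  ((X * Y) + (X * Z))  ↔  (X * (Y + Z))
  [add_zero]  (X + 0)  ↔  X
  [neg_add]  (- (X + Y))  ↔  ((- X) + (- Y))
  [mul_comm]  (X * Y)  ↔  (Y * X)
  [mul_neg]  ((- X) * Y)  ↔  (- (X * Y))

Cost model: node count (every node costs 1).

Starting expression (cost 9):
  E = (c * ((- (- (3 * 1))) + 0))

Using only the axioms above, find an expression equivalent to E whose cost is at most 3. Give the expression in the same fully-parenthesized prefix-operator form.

(c * 3)   [cost 3]

(1) (3 * 1)  =[mul_one →]=  3    ⊢ (c * ((- (- 3)) + 0))
(2) ((- (- 3)) + 0)  =[add_zero →]=  (- (- 3))    ⊢ (c * (- (- 3)))
(3) (- (- 3))  =[neg_neg →]=  3    ⊢ cost 3, within 3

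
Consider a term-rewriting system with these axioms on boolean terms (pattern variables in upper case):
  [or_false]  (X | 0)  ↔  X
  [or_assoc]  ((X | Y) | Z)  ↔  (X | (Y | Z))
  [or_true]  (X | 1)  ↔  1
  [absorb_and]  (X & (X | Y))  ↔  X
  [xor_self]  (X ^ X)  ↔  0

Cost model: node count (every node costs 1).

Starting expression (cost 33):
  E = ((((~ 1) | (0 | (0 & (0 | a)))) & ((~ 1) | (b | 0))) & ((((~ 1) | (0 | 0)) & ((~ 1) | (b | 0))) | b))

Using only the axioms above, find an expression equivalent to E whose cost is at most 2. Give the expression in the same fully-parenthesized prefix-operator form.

(~ 1)   [cost 2]

step 1: absorb_and (→) rewrites (0 & (0 | a)) into 0, now ((((~ 1) | (0 | 0)) & ((~ 1) | (b | 0))) & ((((~ 1) | (0 | 0)) & ((~ 1) | (b | 0))) | b))
step 2: absorb_and (→) rewrites ((((~ 1) | (0 | 0)) & ((~ 1) | (b | 0))) & ((((~ 1) | (0 | 0)) & ((~ 1) | (b | 0))) | b)) into (((~ 1) | (0 | 0)) & ((~ 1) | (b | 0)))
step 3: or_false (→) rewrites (0 | 0) into 0, now (((~ 1) | 0) & ((~ 1) | (b | 0)))
step 4: or_false (→) rewrites (b | 0) into b, now (((~ 1) | 0) & ((~ 1) | b))
step 5: or_false (→) rewrites ((~ 1) | 0) into (~ 1), now ((~ 1) & ((~ 1) | b))
step 6: absorb_and (→) rewrites ((~ 1) & ((~ 1) | b)) into (~ 1), reaching cost 2 (bound 2)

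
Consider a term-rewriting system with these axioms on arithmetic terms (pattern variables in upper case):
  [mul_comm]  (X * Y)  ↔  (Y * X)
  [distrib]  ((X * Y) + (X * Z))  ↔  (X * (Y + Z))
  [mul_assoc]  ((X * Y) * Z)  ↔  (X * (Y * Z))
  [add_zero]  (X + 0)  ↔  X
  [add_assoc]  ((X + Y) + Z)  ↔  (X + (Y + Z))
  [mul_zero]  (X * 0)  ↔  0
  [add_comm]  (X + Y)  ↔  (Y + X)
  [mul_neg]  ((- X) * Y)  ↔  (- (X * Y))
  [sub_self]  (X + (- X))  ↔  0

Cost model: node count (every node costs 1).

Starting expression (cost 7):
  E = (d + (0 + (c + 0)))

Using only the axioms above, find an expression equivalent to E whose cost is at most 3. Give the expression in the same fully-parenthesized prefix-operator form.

(d + c)   [cost 3]

(1) (c + 0)  =[add_zero →]=  c    ⊢ (d + (0 + c))
(2) (0 + c)  =[add_comm →]=  (c + 0)    ⊢ (d + (c + 0))
(3) (c + 0)  =[add_zero →]=  c    ⊢ cost 3, within 3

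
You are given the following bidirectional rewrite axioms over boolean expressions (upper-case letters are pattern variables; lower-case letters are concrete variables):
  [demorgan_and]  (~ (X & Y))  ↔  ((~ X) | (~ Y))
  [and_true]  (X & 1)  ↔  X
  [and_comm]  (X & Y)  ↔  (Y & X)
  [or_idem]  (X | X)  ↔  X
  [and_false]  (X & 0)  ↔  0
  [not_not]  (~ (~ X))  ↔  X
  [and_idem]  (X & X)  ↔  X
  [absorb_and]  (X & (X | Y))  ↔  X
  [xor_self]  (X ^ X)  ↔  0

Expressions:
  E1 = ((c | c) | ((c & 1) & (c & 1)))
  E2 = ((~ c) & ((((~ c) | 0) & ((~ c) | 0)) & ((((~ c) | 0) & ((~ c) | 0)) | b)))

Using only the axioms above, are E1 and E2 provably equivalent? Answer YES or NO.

The axioms are sound identities: if E1 ↔* E2 then E1 and E2 evaluate identically under any assignment.
Under b=0, c=0: E1 evaluates to 0, E2 to 1. Distinct ⇒ no rewrite sequence connects them.

NO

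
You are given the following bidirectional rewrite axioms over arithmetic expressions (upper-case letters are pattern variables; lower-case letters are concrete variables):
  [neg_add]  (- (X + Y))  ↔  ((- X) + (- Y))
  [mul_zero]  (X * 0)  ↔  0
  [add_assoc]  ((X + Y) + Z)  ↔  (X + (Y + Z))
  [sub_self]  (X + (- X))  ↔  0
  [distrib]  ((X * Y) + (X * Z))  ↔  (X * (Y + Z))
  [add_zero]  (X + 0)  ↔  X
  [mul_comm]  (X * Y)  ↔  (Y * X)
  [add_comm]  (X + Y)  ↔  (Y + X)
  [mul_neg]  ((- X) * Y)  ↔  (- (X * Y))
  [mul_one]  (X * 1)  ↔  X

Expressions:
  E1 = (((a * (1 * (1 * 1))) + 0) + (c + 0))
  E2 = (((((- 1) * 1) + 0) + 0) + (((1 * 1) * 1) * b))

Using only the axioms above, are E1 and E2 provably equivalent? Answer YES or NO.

Every axiom is a valid identity, so a rewrite proof would force E1 and E2 to agree under every assignment.
At a=0, b=0, c=0: E1 = 0 but E2 = -1; they differ, so no derivation exists.

NO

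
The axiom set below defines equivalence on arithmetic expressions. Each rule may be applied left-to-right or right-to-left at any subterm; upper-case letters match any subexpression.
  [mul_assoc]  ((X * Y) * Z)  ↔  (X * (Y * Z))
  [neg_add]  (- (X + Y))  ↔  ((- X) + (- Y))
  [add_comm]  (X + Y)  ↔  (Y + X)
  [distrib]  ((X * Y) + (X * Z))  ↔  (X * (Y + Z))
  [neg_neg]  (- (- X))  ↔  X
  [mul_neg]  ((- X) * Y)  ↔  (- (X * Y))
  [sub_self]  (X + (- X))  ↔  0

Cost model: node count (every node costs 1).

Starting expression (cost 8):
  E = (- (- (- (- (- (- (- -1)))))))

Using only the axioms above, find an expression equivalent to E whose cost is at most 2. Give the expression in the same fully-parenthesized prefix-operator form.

(- -1)   [cost 2]

step 1: neg_neg (→) rewrites (- (- (- -1))) into (- -1), now (- (- (- (- (- -1)))))
step 2: neg_neg (→) rewrites (- (- (- -1))) into (- -1), now (- (- (- -1)))
step 3: neg_neg (→) rewrites (- (- (- -1))) into (- -1), reaching cost 2 (bound 2)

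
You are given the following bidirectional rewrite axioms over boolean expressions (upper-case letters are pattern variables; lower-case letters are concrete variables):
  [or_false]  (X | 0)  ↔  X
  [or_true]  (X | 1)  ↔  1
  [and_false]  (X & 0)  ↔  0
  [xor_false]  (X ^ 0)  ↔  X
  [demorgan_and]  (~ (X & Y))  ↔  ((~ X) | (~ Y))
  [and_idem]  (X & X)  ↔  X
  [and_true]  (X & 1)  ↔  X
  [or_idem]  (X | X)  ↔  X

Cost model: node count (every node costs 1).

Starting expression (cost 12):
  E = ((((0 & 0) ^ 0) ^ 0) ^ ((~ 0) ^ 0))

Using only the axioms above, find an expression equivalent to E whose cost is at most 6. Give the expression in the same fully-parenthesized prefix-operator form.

((0 ^ 0) ^ (~ 0))   [cost 6]

step 1: xor_false (→) rewrites ((0 & 0) ^ 0) into (0 & 0), now (((0 & 0) ^ 0) ^ ((~ 0) ^ 0))
step 2: xor_false (→) rewrites ((~ 0) ^ 0) into (~ 0), now (((0 & 0) ^ 0) ^ (~ 0))
step 3: and_idem (→) rewrites (0 & 0) into 0, reaching cost 6 (bound 6)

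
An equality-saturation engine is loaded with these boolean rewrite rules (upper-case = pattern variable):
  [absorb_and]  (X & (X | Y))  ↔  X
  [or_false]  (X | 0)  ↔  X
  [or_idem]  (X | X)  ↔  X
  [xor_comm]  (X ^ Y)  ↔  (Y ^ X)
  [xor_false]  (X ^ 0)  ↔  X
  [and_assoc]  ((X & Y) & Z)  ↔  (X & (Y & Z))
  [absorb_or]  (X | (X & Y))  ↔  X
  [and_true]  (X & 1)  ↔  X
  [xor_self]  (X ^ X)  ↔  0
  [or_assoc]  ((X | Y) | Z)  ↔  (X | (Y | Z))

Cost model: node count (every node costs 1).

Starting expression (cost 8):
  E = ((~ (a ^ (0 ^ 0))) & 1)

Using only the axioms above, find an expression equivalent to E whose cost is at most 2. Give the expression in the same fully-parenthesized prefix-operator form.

step 1: xor_false (→) rewrites (0 ^ 0) into 0, now ((~ (a ^ 0)) & 1)
step 2: xor_false (→) rewrites (a ^ 0) into a, now ((~ a) & 1)
step 3: and_true (→) rewrites ((~ a) & 1) into (~ a), reaching cost 2 (bound 2)

(~ a)   [cost 2]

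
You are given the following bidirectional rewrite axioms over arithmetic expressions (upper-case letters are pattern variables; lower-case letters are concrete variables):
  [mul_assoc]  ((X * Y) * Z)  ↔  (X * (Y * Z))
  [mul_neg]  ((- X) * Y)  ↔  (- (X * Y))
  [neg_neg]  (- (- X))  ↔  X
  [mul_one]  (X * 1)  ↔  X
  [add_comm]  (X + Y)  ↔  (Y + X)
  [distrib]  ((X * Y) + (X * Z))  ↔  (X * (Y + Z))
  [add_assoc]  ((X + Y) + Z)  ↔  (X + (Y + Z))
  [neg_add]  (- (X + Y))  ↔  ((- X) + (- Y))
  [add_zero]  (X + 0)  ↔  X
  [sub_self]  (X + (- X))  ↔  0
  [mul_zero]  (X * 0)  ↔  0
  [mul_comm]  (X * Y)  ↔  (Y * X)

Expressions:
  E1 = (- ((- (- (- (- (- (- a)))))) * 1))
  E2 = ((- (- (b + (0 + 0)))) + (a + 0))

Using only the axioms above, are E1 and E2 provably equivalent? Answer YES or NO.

NO

Every axiom is a valid identity, so a rewrite proof would force E1 and E2 to agree under every assignment.
At a=0, b=1: E1 = 0 but E2 = 1; they differ, so no derivation exists.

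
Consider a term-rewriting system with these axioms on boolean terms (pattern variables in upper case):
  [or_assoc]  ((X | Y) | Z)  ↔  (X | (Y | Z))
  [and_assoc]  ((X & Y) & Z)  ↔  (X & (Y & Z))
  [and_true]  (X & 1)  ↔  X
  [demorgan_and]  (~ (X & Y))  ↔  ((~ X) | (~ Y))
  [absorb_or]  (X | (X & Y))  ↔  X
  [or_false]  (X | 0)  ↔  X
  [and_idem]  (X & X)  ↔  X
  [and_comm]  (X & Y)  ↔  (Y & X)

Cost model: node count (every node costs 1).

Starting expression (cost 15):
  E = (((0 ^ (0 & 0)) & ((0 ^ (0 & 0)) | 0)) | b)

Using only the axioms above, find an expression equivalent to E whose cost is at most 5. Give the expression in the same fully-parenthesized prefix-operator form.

1. [or_false →] ((0 ^ (0 & 0)) | 0)  →  (0 ^ (0 & 0));  E = (((0 ^ (0 & 0)) & (0 ^ (0 & 0))) | b)
2. [and_idem →] ((0 ^ (0 & 0)) & (0 ^ (0 & 0)))  →  (0 ^ (0 & 0));  E = ((0 ^ (0 & 0)) | b)
3. [and_idem →] (0 & 0)  →  0;  cost 5 ≤ 5, done

((0 ^ 0) | b)   [cost 5]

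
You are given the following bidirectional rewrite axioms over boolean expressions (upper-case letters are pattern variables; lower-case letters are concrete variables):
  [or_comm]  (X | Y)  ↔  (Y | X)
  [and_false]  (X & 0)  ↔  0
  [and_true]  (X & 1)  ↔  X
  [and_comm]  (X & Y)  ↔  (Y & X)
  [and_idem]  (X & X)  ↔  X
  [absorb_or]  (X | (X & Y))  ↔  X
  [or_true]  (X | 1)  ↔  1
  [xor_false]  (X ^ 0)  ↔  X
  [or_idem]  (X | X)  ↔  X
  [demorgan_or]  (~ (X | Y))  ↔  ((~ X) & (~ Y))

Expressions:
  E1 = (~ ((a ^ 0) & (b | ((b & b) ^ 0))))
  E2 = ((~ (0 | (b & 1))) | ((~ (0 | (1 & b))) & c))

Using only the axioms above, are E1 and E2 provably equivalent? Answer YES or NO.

NO

All listed rules preserve value, hence provable equivalence implies equal values everywhere; look for a separating assignment.
a=0, b=1, c=0 gives E1 ↦ 1, E2 ↦ 0; values differ ⇒ not provably equivalent.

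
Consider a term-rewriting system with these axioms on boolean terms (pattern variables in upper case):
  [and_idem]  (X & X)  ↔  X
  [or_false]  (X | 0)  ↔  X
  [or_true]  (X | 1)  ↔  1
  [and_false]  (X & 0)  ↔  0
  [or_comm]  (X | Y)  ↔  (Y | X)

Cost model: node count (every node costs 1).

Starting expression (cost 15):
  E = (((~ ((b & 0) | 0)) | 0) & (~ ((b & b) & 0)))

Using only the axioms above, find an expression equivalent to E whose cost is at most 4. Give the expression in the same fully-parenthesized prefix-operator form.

(1) ((b & 0) | 0)  =[or_false →]=  (b & 0)    ⊢ (((~ (b & 0)) | 0) & (~ ((b & b) & 0)))
(2) (b & b)  =[and_idem →]=  b    ⊢ (((~ (b & 0)) | 0) & (~ (b & 0)))
(3) ((~ (b & 0)) | 0)  =[or_false →]=  (~ (b & 0))    ⊢ ((~ (b & 0)) & (~ (b & 0)))
(4) ((~ (b & 0)) & (~ (b & 0)))  =[and_idem →]=  (~ (b & 0))    ⊢ cost 4, within 4

(~ (b & 0))   [cost 4]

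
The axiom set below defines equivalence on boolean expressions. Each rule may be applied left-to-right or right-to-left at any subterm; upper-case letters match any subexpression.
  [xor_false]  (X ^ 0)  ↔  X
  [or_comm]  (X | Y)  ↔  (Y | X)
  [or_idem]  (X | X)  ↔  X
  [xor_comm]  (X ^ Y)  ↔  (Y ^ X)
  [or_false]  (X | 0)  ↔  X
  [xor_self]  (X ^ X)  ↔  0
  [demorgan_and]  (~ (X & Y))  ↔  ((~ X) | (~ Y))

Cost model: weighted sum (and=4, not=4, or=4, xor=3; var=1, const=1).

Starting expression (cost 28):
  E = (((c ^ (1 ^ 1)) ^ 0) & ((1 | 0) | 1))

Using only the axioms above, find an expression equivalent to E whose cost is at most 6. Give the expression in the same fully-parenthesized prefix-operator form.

step 1: xor_self (→) rewrites (1 ^ 1) into 0, now (((c ^ 0) ^ 0) & ((1 | 0) | 1))
step 2: or_false (→) rewrites (1 | 0) into 1, now (((c ^ 0) ^ 0) & (1 | 1))
step 3: or_idem (→) rewrites (1 | 1) into 1, now (((c ^ 0) ^ 0) & 1)
step 4: xor_false (→) rewrites (c ^ 0) into c, now ((c ^ 0) & 1)
step 5: xor_false (→) rewrites (c ^ 0) into c, reaching cost 6 (bound 6)

(c & 1)   [cost 6]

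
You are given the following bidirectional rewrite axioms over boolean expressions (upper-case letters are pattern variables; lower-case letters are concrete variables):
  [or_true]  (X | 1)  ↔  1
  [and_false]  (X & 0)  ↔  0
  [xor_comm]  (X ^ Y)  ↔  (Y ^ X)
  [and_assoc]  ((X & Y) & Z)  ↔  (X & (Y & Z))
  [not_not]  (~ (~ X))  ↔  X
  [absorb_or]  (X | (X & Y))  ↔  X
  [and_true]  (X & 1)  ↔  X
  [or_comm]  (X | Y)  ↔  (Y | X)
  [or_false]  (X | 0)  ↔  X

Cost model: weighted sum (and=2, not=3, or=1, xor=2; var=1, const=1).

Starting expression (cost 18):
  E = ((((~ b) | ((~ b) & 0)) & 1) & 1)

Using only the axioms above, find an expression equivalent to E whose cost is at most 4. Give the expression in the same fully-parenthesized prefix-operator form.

(~ b)   [cost 4]

1. [and_true →] (((~ b) | ((~ b) & 0)) & 1)  →  ((~ b) | ((~ b) & 0));  E = (((~ b) | ((~ b) & 0)) & 1)
2. [absorb_or →] ((~ b) | ((~ b) & 0))  →  (~ b);  E = ((~ b) & 1)
3. [and_true →] ((~ b) & 1)  →  (~ b);  cost 4 ≤ 4, done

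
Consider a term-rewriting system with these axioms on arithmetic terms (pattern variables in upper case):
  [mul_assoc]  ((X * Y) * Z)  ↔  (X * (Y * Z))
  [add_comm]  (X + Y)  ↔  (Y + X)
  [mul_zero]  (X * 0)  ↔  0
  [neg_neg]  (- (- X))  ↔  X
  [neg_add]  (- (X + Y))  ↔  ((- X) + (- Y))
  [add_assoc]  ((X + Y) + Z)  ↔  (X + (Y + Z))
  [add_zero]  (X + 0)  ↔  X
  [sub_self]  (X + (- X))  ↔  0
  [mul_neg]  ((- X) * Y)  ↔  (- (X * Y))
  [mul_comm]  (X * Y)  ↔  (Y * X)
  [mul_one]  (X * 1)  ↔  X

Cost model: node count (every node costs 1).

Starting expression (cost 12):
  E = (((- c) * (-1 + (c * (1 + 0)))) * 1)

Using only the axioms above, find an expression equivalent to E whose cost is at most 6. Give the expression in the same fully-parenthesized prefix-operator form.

step 1: mul_one (→) rewrites (((- c) * (-1 + (c * (1 + 0)))) * 1) into ((- c) * (-1 + (c * (1 + 0))))
step 2: add_zero (→) rewrites (1 + 0) into 1, now ((- c) * (-1 + (c * 1)))
step 3: mul_one (→) rewrites (c * 1) into c, reaching cost 6 (bound 6)

((- c) * (-1 + c))   [cost 6]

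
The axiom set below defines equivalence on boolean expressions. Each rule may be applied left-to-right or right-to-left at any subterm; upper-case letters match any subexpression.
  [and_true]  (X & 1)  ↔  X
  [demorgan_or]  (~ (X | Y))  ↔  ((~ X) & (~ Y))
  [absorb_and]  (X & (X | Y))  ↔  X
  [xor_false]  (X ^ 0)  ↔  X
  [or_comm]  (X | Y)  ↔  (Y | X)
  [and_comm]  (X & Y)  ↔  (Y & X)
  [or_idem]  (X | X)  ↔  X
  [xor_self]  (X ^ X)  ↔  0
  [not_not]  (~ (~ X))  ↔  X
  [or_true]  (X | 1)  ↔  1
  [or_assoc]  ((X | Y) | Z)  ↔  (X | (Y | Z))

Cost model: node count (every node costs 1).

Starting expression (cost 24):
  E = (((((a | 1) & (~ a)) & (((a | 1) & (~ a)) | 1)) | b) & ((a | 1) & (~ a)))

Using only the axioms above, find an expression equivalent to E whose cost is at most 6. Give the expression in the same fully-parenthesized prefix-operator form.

((a | 1) & (~ a))   [cost 6]

1. [and_comm →] (((((a | 1) & (~ a)) & (((a | 1) & (~ a)) | 1)) | b) & ((a | 1) & (~ a)))  →  (((a | 1) & (~ a)) & ((((a | 1) & (~ a)) & (((a | 1) & (~ a)) | 1)) | b))
2. [absorb_and →] (((a | 1) & (~ a)) & (((a | 1) & (~ a)) | 1))  →  ((a | 1) & (~ a));  E = (((a | 1) & (~ a)) & (((a | 1) & (~ a)) | b))
3. [absorb_and →] (((a | 1) & (~ a)) & (((a | 1) & (~ a)) | b))  →  ((a | 1) & (~ a));  cost 6 ≤ 6, done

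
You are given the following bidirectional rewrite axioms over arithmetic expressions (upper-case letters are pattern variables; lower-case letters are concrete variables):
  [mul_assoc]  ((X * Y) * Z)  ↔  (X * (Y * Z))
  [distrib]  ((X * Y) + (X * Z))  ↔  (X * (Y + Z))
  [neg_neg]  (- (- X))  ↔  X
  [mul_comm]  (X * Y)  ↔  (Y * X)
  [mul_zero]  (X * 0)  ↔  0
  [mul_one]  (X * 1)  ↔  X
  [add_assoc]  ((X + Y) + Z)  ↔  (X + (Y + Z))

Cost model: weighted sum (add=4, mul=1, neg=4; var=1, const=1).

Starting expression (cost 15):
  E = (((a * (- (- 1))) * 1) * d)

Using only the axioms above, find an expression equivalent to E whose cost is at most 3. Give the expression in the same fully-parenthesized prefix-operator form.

step 1: mul_one (→) rewrites ((a * (- (- 1))) * 1) into (a * (- (- 1))), now ((a * (- (- 1))) * d)
step 2: neg_neg (→) rewrites (- (- 1)) into 1, now ((a * 1) * d)
step 3: mul_one (→) rewrites (a * 1) into a, reaching cost 3 (bound 3)

(a * d)   [cost 3]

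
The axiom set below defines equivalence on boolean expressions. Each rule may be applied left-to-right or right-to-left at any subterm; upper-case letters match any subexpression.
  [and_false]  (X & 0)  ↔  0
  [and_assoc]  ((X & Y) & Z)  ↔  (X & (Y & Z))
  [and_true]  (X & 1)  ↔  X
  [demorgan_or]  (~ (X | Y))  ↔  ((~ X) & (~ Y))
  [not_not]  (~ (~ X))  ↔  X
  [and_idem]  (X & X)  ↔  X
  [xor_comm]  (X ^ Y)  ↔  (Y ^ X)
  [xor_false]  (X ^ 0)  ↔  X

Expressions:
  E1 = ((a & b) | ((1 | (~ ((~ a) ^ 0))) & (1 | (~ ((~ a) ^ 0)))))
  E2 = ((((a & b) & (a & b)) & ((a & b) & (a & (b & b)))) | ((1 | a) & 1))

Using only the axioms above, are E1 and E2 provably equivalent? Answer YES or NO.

step 1: and_idem (→) rewrites ((1 | (~ ((~ a) ^ 0))) & (1 | (~ ((~ a) ^ 0)))) into (1 | (~ ((~ a) ^ 0))), now ((a & b) | (1 | (~ ((~ a) ^ 0))))
step 2: xor_false (→) rewrites ((~ a) ^ 0) into (~ a), now ((a & b) | (1 | (~ (~ a))))
step 3: not_not (→) rewrites (~ (~ a)) into a, now ((a & b) | (1 | a))
step 4: and_idem (←) rewrites (a & b) into ((a & b) & (a & b)), now (((a & b) & (a & b)) | (1 | a))
step 5: and_true (←) rewrites (1 | a) into ((1 | a) & 1), now (((a & b) & (a & b)) | ((1 | a) & 1))
step 6: and_idem (←) rewrites ((a & b) & (a & b)) into (((a & b) & (a & b)) & ((a & b) & (a & b))), now ((((a & b) & (a & b)) & ((a & b) & (a & b))) | ((1 | a) & 1))
step 7: and_idem (←) rewrites b into (b & b), which is E2

YES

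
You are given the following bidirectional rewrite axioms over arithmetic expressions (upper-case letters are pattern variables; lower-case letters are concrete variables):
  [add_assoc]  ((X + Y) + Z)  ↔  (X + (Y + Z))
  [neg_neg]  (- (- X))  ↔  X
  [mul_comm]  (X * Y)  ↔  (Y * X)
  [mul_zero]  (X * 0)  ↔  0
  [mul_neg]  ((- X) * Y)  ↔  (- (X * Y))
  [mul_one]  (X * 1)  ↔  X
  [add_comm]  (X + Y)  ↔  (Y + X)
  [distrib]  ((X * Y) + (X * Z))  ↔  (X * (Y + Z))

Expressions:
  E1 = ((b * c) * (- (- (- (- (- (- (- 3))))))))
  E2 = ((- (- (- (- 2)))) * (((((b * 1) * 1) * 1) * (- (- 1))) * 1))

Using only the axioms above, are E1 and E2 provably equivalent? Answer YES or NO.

NO

The axioms are sound identities: if E1 ↔* E2 then E1 and E2 evaluate identically under any assignment.
Under b=1, c=0: E1 evaluates to 0, E2 to 2. Distinct ⇒ no rewrite sequence connects them.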